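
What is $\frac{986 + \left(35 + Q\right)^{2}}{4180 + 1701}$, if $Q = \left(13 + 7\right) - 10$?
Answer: $\frac{3011}{5881} \approx 0.51199$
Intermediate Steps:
$Q = 10$ ($Q = 20 - 10 = 10$)
$\frac{986 + \left(35 + Q\right)^{2}}{4180 + 1701} = \frac{986 + \left(35 + 10\right)^{2}}{4180 + 1701} = \frac{986 + 45^{2}}{5881} = \left(986 + 2025\right) \frac{1}{5881} = 3011 \cdot \frac{1}{5881} = \frac{3011}{5881}$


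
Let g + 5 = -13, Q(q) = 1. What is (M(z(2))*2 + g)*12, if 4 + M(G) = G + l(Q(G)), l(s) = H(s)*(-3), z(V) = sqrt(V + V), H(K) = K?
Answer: -336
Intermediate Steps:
z(V) = sqrt(2)*sqrt(V) (z(V) = sqrt(2*V) = sqrt(2)*sqrt(V))
g = -18 (g = -5 - 13 = -18)
l(s) = -3*s (l(s) = s*(-3) = -3*s)
M(G) = -7 + G (M(G) = -4 + (G - 3*1) = -4 + (G - 3) = -4 + (-3 + G) = -7 + G)
(M(z(2))*2 + g)*12 = ((-7 + sqrt(2)*sqrt(2))*2 - 18)*12 = ((-7 + 2)*2 - 18)*12 = (-5*2 - 18)*12 = (-10 - 18)*12 = -28*12 = -336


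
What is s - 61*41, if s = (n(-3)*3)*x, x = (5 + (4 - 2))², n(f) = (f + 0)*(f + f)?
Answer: 145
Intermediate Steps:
n(f) = 2*f² (n(f) = f*(2*f) = 2*f²)
x = 49 (x = (5 + 2)² = 7² = 49)
s = 2646 (s = ((2*(-3)²)*3)*49 = ((2*9)*3)*49 = (18*3)*49 = 54*49 = 2646)
s - 61*41 = 2646 - 61*41 = 2646 - 2501 = 145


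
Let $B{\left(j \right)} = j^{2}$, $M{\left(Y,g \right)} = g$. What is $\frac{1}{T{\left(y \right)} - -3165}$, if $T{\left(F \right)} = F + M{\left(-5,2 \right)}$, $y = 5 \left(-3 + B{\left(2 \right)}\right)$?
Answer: $\frac{1}{3172} \approx 0.00031526$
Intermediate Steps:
$y = 5$ ($y = 5 \left(-3 + 2^{2}\right) = 5 \left(-3 + 4\right) = 5 \cdot 1 = 5$)
$T{\left(F \right)} = 2 + F$ ($T{\left(F \right)} = F + 2 = 2 + F$)
$\frac{1}{T{\left(y \right)} - -3165} = \frac{1}{\left(2 + 5\right) - -3165} = \frac{1}{7 + \left(-1034 + 4199\right)} = \frac{1}{7 + 3165} = \frac{1}{3172}$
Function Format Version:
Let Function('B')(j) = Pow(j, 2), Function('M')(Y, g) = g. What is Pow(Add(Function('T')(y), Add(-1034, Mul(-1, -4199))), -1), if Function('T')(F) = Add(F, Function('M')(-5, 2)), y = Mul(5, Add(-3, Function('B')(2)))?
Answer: Rational(1, 3172) ≈ 0.00031526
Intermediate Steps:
y = 5 (y = Mul(5, Add(-3, Pow(2, 2))) = Mul(5, Add(-3, 4)) = Mul(5, 1) = 5)
Function('T')(F) = Add(2, F) (Function('T')(F) = Add(F, 2) = Add(2, F))
Pow(Add(Function('T')(y), Add(-1034, Mul(-1, -4199))), -1) = Pow(Add(Add(2, 5), Add(-1034, Mul(-1, -4199))), -1) = Pow(Add(7, Add(-1034, 4199)), -1) = Pow(Add(7, 3165), -1) = Pow(3172, -1) = Rational(1, 3172)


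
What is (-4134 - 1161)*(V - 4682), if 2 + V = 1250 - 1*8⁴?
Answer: 39871350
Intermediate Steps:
V = -2848 (V = -2 + (1250 - 1*8⁴) = -2 + (1250 - 1*4096) = -2 + (1250 - 4096) = -2 - 2846 = -2848)
(-4134 - 1161)*(V - 4682) = (-4134 - 1161)*(-2848 - 4682) = -5295*(-7530) = 39871350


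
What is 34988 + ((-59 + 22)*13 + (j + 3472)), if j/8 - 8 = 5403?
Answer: 81267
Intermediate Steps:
j = 43288 (j = 64 + 8*5403 = 64 + 43224 = 43288)
34988 + ((-59 + 22)*13 + (j + 3472)) = 34988 + ((-59 + 22)*13 + (43288 + 3472)) = 34988 + (-37*13 + 46760) = 34988 + (-481 + 46760) = 34988 + 46279 = 81267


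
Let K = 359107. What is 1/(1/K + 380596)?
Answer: 359107/136674687773 ≈ 2.6275e-6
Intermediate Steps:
1/(1/K + 380596) = 1/(1/359107 + 380596) = 1/(136674687773/359107) = 359107/136674687773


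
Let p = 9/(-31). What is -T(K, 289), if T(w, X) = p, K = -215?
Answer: 9/31 ≈ 0.29032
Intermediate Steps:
p = -9/31 (p = 9*(-1/31) = -9/31 ≈ -0.29032)
T(w, X) = -9/31
-T(K, 289) = -1*(-9/31) = 9/31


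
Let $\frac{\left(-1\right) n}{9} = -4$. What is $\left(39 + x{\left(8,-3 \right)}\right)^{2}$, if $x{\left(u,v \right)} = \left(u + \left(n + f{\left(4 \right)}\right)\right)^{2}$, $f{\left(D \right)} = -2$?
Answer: $3250809$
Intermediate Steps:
$n = 36$ ($n = \left(-9\right) \left(-4\right) = 36$)
$x{\left(u,v \right)} = \left(34 + u\right)^{2}$ ($x{\left(u,v \right)} = \left(u + \left(36 - 2\right)\right)^{2} = \left(u + 34\right)^{2} = \left(34 + u\right)^{2}$)
$\left(39 + x{\left(8,-3 \right)}\right)^{2} = \left(39 + \left(34 + 8\right)^{2}\right)^{2} = \left(39 + 42^{2}\right)^{2} = \left(39 + 1764\right)^{2} = 1803^{2} = 3250809$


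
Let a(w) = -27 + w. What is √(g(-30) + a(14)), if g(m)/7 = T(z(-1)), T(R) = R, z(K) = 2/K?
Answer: 3*I*√3 ≈ 5.1962*I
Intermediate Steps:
g(m) = -14 (g(m) = 7*(2/(-1)) = 7*(2*(-1)) = 7*(-2) = -14)
√(g(-30) + a(14)) = √(-14 + (-27 + 14)) = √(-14 - 13) = √(-27) = 3*I*√3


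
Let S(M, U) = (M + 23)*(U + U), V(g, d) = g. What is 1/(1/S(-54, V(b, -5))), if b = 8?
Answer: -496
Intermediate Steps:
S(M, U) = 2*U*(23 + M) (S(M, U) = (23 + M)*(2*U) = 2*U*(23 + M))
1/(1/S(-54, V(b, -5))) = 1/(1/(2*8*(23 - 54))) = 1/(1/(2*8*(-31))) = 1/(1/(-496)) = 1/(-1/496) = -496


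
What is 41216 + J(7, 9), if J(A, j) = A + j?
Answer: 41232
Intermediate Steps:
41216 + J(7, 9) = 41216 + (7 + 9) = 41216 + 16 = 41232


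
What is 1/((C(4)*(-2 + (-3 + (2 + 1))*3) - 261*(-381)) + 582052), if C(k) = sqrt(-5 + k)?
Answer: 681493/464432709053 + 2*I/464432709053 ≈ 1.4674e-6 + 4.3063e-12*I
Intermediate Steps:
1/((C(4)*(-2 + (-3 + (2 + 1))*3) - 261*(-381)) + 582052) = 1/((sqrt(-5 + 4)*(-2 + (-3 + (2 + 1))*3) - 261*(-381)) + 582052) = 1/((sqrt(-1)*(-2 + (-3 + 3)*3) + 99441) + 582052) = 1/((I*(-2 + 0*3) + 99441) + 582052) = 1/((I*(-2 + 0) + 99441) + 582052) = 1/((I*(-2) + 99441) + 582052) = 1/((-2*I + 99441) + 582052) = 1/((99441 - 2*I) + 582052) = 1/(681493 - 2*I) = (681493 + 2*I)/464432709053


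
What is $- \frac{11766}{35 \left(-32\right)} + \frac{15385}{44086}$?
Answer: $\frac{19140967}{1763440} \approx 10.854$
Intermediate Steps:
$- \frac{11766}{35 \left(-32\right)} + \frac{15385}{44086} = - \frac{11766}{-1120} + 15385 \cdot \frac{1}{44086} = \left(-11766\right) \left(- \frac{1}{1120}\right) + \frac{15385}{44086} = \frac{5883}{560} + \frac{15385}{44086} = \frac{19140967}{1763440}$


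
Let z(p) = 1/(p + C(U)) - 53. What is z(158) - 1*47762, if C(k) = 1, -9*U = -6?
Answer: -7602584/159 ≈ -47815.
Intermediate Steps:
U = ⅔ (U = -⅑*(-6) = ⅔ ≈ 0.66667)
z(p) = -53 + 1/(1 + p) (z(p) = 1/(p + 1) - 53 = 1/(1 + p) - 53 = -53 + 1/(1 + p))
z(158) - 1*47762 = (-52 - 53*158)/(1 + 158) - 1*47762 = (-52 - 8374)/159 - 47762 = (1/159)*(-8426) - 47762 = -8426/159 - 47762 = -7602584/159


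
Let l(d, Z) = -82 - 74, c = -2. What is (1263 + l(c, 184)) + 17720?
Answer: 18827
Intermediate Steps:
l(d, Z) = -156
(1263 + l(c, 184)) + 17720 = (1263 - 156) + 17720 = 1107 + 17720 = 18827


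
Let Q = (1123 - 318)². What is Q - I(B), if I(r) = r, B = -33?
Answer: 648058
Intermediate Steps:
Q = 648025 (Q = 805² = 648025)
Q - I(B) = 648025 - 1*(-33) = 648025 + 33 = 648058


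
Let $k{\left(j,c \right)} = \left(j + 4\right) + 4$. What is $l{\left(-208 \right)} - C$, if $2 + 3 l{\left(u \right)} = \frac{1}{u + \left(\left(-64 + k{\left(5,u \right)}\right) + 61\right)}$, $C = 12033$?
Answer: $- \frac{7147999}{594} \approx -12034.0$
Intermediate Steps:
$k{\left(j,c \right)} = 8 + j$ ($k{\left(j,c \right)} = \left(4 + j\right) + 4 = 8 + j$)
$l{\left(u \right)} = - \frac{2}{3} + \frac{1}{3 \left(10 + u\right)}$ ($l{\left(u \right)} = - \frac{2}{3} + \frac{1}{3 \left(u + \left(\left(-64 + \left(8 + 5\right)\right) + 61\right)\right)} = - \frac{2}{3} + \frac{1}{3 \left(u + \left(\left(-64 + 13\right) + 61\right)\right)} = - \frac{2}{3} + \frac{1}{3 \left(u + \left(-51 + 61\right)\right)} = - \frac{2}{3} + \frac{1}{3 \left(u + 10\right)} = - \frac{2}{3} + \frac{1}{3 \left(10 + u\right)}$)
$l{\left(-208 \right)} - C = \frac{-19 - -416}{3 \left(10 - 208\right)} - 12033 = \frac{-19 + 416}{3 \left(-198\right)} - 12033 = \frac{1}{3} \left(- \frac{1}{198}\right) 397 - 12033 = - \frac{397}{594} - 12033 = - \frac{7147999}{594}$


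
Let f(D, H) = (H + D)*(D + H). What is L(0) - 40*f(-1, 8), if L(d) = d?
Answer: -1960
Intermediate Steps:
f(D, H) = (D + H)² (f(D, H) = (D + H)*(D + H) = (D + H)²)
L(0) - 40*f(-1, 8) = 0 - 40*(-1 + 8)² = 0 - 40*7² = 0 - 40*49 = 0 - 1960 = -1960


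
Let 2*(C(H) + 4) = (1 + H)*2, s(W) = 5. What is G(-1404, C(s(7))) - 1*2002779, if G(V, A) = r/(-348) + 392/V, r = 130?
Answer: -40772588171/20358 ≈ -2.0028e+6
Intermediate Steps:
C(H) = -3 + H (C(H) = -4 + ((1 + H)*2)/2 = -4 + (2 + 2*H)/2 = -4 + (1 + H) = -3 + H)
G(V, A) = -65/174 + 392/V (G(V, A) = 130/(-348) + 392/V = 130*(-1/348) + 392/V = -65/174 + 392/V)
G(-1404, C(s(7))) - 1*2002779 = (-65/174 + 392/(-1404)) - 1*2002779 = (-65/174 + 392*(-1/1404)) - 2002779 = (-65/174 - 98/351) - 2002779 = -13289/20358 - 2002779 = -40772588171/20358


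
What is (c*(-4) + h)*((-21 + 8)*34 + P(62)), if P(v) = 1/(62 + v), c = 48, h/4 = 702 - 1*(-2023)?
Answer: -146718339/31 ≈ -4.7328e+6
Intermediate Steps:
h = 10900 (h = 4*(702 - 1*(-2023)) = 4*(702 + 2023) = 4*2725 = 10900)
(c*(-4) + h)*((-21 + 8)*34 + P(62)) = (48*(-4) + 10900)*((-21 + 8)*34 + 1/(62 + 62)) = (-192 + 10900)*(-13*34 + 1/124) = 10708*(-442 + 1/124) = 10708*(-54807/124) = -146718339/31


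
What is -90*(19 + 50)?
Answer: -6210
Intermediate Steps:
-90*(19 + 50) = -90*69 = -6210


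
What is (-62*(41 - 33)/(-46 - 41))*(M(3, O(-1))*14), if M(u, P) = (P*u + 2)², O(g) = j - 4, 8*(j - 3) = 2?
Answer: 434/87 ≈ 4.9885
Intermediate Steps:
j = 13/4 (j = 3 + (⅛)*2 = 3 + ¼ = 13/4 ≈ 3.2500)
O(g) = -¾ (O(g) = 13/4 - 4 = -¾)
M(u, P) = (2 + P*u)²
(-62*(41 - 33)/(-46 - 41))*(M(3, O(-1))*14) = (-62*(41 - 33)/(-46 - 41))*((2 - ¾*3)²*14) = (-496/(-87))*((2 - 9/4)²*14) = (-496*(-1)/87)*((-¼)²*14) = (-62*(-8/87))*((1/16)*14) = (496/87)*(7/8) = 434/87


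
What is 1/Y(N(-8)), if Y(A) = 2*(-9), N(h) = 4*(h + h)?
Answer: -1/18 ≈ -0.055556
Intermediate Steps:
N(h) = 8*h (N(h) = 4*(2*h) = 8*h)
Y(A) = -18
1/Y(N(-8)) = 1/(-18) = -1/18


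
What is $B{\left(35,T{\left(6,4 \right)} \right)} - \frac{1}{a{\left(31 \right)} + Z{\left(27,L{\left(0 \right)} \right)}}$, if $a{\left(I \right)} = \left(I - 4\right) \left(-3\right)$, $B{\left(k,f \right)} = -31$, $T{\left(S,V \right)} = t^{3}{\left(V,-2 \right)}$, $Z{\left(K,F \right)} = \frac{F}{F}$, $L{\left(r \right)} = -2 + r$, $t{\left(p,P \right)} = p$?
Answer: $- \frac{2479}{80} \approx -30.987$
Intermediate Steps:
$Z{\left(K,F \right)} = 1$
$T{\left(S,V \right)} = V^{3}$
$a{\left(I \right)} = 12 - 3 I$ ($a{\left(I \right)} = \left(-4 + I\right) \left(-3\right) = 12 - 3 I$)
$B{\left(35,T{\left(6,4 \right)} \right)} - \frac{1}{a{\left(31 \right)} + Z{\left(27,L{\left(0 \right)} \right)}} = -31 - \frac{1}{\left(12 - 93\right) + 1} = -31 - \frac{1}{-81 + 1} = -31 - \frac{1}{-80} = -31 - - \frac{1}{80} = -31 + \frac{1}{80} = - \frac{2479}{80}$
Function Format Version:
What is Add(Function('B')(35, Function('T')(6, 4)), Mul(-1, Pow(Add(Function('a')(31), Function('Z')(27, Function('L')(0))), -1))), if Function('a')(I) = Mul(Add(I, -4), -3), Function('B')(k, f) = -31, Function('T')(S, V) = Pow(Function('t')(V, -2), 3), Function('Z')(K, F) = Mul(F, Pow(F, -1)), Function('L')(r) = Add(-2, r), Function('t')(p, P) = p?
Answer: Rational(-2479, 80) ≈ -30.987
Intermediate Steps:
Function('Z')(K, F) = 1
Function('T')(S, V) = Pow(V, 3)
Function('a')(I) = Add(12, Mul(-3, I)) (Function('a')(I) = Mul(Add(-4, I), -3) = Add(12, Mul(-3, I)))
Add(Function('B')(35, Function('T')(6, 4)), Mul(-1, Pow(Add(Function('a')(31), Function('Z')(27, Function('L')(0))), -1))) = Add(-31, Mul(-1, Pow(Add(Add(12, Mul(-3, 31)), 1), -1))) = Add(-31, Mul(-1, Pow(Add(Add(12, -93), 1), -1))) = Add(-31, Mul(-1, Pow(Add(-81, 1), -1))) = Add(-31, Mul(-1, Pow(-80, -1))) = Add(-31, Mul(-1, Rational(-1, 80))) = Add(-31, Rational(1, 80)) = Rational(-2479, 80)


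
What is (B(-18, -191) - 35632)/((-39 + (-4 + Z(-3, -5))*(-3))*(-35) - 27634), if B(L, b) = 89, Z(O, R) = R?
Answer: 35543/27214 ≈ 1.3061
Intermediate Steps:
(B(-18, -191) - 35632)/((-39 + (-4 + Z(-3, -5))*(-3))*(-35) - 27634) = (89 - 35632)/((-39 + (-4 - 5)*(-3))*(-35) - 27634) = -35543/((-39 - 9*(-3))*(-35) - 27634) = -35543/((-39 + 27)*(-35) - 27634) = -35543/(-12*(-35) - 27634) = -35543/(420 - 27634) = -35543/(-27214) = -35543*(-1/27214) = 35543/27214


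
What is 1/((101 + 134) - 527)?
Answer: -1/292 ≈ -0.0034247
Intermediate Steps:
1/((101 + 134) - 527) = 1/(235 - 527) = 1/(-292) = -1/292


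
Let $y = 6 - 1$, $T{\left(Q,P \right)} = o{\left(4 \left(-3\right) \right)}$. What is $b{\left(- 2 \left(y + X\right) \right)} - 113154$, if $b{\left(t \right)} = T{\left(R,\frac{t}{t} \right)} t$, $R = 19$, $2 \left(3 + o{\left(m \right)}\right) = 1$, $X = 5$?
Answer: $-113104$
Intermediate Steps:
$o{\left(m \right)} = - \frac{5}{2}$ ($o{\left(m \right)} = -3 + \frac{1}{2} \cdot 1 = -3 + \frac{1}{2} = - \frac{5}{2}$)
$T{\left(Q,P \right)} = - \frac{5}{2}$
$y = 5$ ($y = 6 - 1 = 5$)
$b{\left(t \right)} = - \frac{5 t}{2}$
$b{\left(- 2 \left(y + X\right) \right)} - 113154 = - \frac{5 \left(- 2 \left(5 + 5\right)\right)}{2} - 113154 = - \frac{5 \left(\left(-2\right) 10\right)}{2} - 113154 = \left(- \frac{5}{2}\right) \left(-20\right) - 113154 = 50 - 113154 = -113104$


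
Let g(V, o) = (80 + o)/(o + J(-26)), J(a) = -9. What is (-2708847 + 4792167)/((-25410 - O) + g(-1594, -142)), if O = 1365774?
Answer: -157290660/105034361 ≈ -1.4975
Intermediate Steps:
g(V, o) = (80 + o)/(-9 + o) (g(V, o) = (80 + o)/(o - 9) = (80 + o)/(-9 + o))
(-2708847 + 4792167)/((-25410 - O) + g(-1594, -142)) = (-2708847 + 4792167)/((-25410 - 1*1365774) + (80 - 142)/(-9 - 142)) = 2083320/((-25410 - 1365774) - 62/(-151)) = 2083320/(-1391184 - 1/151*(-62)) = 2083320/(-1391184 + 62/151) = 2083320/(-210068722/151) = 2083320*(-151/210068722) = -157290660/105034361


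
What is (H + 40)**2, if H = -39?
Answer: 1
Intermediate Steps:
(H + 40)**2 = (-39 + 40)**2 = 1**2 = 1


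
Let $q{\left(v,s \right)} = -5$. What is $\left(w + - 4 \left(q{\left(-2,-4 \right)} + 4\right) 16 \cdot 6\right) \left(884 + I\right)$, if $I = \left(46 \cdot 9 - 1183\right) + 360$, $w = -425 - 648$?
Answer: $-327275$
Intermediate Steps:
$w = -1073$ ($w = -425 - 648 = -1073$)
$I = -409$ ($I = \left(414 - 1183\right) + 360 = -769 + 360 = -409$)
$\left(w + - 4 \left(q{\left(-2,-4 \right)} + 4\right) 16 \cdot 6\right) \left(884 + I\right) = \left(-1073 + - 4 \left(-5 + 4\right) 16 \cdot 6\right) \left(884 - 409\right) = \left(-1073 + \left(-4\right) \left(-1\right) 16 \cdot 6\right) 475 = \left(-1073 + 4 \cdot 16 \cdot 6\right) 475 = \left(-1073 + 64 \cdot 6\right) 475 = \left(-1073 + 384\right) 475 = \left(-689\right) 475 = -327275$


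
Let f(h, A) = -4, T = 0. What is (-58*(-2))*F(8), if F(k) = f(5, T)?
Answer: -464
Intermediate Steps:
F(k) = -4
(-58*(-2))*F(8) = -58*(-2)*(-4) = 116*(-4) = -464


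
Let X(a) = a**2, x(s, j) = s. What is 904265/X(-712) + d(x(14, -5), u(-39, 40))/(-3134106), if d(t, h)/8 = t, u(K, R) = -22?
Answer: 1417002792181/794408116032 ≈ 1.7837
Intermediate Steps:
d(t, h) = 8*t
904265/X(-712) + d(x(14, -5), u(-39, 40))/(-3134106) = 904265/((-712)**2) + (8*14)/(-3134106) = 904265/506944 + 112*(-1/3134106) = 904265*(1/506944) - 56/1567053 = 904265/506944 - 56/1567053 = 1417002792181/794408116032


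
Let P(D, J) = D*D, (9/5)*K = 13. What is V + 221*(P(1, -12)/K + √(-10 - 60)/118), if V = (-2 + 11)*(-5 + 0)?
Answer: -72/5 + 221*I*√70/118 ≈ -14.4 + 15.67*I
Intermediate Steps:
K = 65/9 (K = (5/9)*13 = 65/9 ≈ 7.2222)
P(D, J) = D²
V = -45 (V = 9*(-5) = -45)
V + 221*(P(1, -12)/K + √(-10 - 60)/118) = -45 + 221*(1²/(65/9) + √(-10 - 60)/118) = -45 + 221*(1*(9/65) + √(-70)*(1/118)) = -45 + 221*(9/65 + (I*√70)*(1/118)) = -45 + 221*(9/65 + I*√70/118) = -45 + (153/5 + 221*I*√70/118) = -72/5 + 221*I*√70/118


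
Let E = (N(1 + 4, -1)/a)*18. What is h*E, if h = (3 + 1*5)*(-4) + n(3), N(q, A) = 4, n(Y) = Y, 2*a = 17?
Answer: -4176/17 ≈ -245.65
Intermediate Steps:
a = 17/2 (a = (½)*17 = 17/2 ≈ 8.5000)
h = -29 (h = (3 + 1*5)*(-4) + 3 = (3 + 5)*(-4) + 3 = 8*(-4) + 3 = -32 + 3 = -29)
E = 144/17 (E = (4/(17/2))*18 = (4*(2/17))*18 = (8/17)*18 = 144/17 ≈ 8.4706)
h*E = -29*144/17 = -4176/17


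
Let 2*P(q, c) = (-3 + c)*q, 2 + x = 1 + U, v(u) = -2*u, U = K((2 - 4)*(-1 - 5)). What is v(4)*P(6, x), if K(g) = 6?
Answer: -48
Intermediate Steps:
U = 6
x = 5 (x = -2 + (1 + 6) = -2 + 7 = 5)
P(q, c) = q*(-3 + c)/2 (P(q, c) = ((-3 + c)*q)/2 = (q*(-3 + c))/2 = q*(-3 + c)/2)
v(4)*P(6, x) = (-2*4)*((½)*6*(-3 + 5)) = -4*6*2 = -8*6 = -48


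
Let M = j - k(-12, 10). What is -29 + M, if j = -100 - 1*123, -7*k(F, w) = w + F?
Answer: -1766/7 ≈ -252.29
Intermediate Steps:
k(F, w) = -F/7 - w/7 (k(F, w) = -(w + F)/7 = -(F + w)/7 = -F/7 - w/7)
j = -223 (j = -100 - 123 = -223)
M = -1563/7 (M = -223 - (-1/7*(-12) - 1/7*10) = -223 - (12/7 - 10/7) = -223 - 1*2/7 = -223 - 2/7 = -1563/7 ≈ -223.29)
-29 + M = -29 - 1563/7 = -1766/7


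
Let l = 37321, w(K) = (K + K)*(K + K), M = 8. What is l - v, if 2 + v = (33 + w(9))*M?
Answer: 34467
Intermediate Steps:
w(K) = 4*K² (w(K) = (2*K)*(2*K) = 4*K²)
v = 2854 (v = -2 + (33 + 4*9²)*8 = -2 + (33 + 4*81)*8 = -2 + (33 + 324)*8 = -2 + 357*8 = -2 + 2856 = 2854)
l - v = 37321 - 1*2854 = 37321 - 2854 = 34467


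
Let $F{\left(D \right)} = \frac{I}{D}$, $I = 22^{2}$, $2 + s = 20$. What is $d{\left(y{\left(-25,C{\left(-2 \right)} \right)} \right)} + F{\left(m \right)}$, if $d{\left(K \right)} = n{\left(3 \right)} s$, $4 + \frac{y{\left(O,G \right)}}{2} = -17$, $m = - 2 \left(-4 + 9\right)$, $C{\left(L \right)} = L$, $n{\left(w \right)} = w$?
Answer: $\frac{28}{5} \approx 5.6$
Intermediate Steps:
$s = 18$ ($s = -2 + 20 = 18$)
$m = -10$ ($m = \left(-2\right) 5 = -10$)
$I = 484$
$F{\left(D \right)} = \frac{484}{D}$
$y{\left(O,G \right)} = -42$ ($y{\left(O,G \right)} = -8 + 2 \left(-17\right) = -8 - 34 = -42$)
$d{\left(K \right)} = 54$ ($d{\left(K \right)} = 3 \cdot 18 = 54$)
$d{\left(y{\left(-25,C{\left(-2 \right)} \right)} \right)} + F{\left(m \right)} = 54 + \frac{484}{-10} = 54 + 484 \left(- \frac{1}{10}\right) = 54 - \frac{242}{5} = \frac{28}{5}$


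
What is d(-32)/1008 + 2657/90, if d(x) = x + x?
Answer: 18559/630 ≈ 29.459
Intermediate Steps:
d(x) = 2*x
d(-32)/1008 + 2657/90 = (2*(-32))/1008 + 2657/90 = -64*1/1008 + 2657*(1/90) = -4/63 + 2657/90 = 18559/630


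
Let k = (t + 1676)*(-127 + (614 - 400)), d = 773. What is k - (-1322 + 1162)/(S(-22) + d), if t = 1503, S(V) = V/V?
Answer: 107033831/387 ≈ 2.7657e+5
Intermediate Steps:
S(V) = 1
k = 276573 (k = (1503 + 1676)*(-127 + (614 - 400)) = 3179*(-127 + 214) = 3179*87 = 276573)
k - (-1322 + 1162)/(S(-22) + d) = 276573 - (-1322 + 1162)/(1 + 773) = 276573 - (-160)/774 = 276573 - 1*(-80/387) = 276573 + 80/387 = 107033831/387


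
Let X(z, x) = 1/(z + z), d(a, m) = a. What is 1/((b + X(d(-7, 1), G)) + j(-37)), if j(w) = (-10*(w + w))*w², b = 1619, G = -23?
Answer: 14/14205505 ≈ 9.8553e-7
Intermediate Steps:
j(w) = -20*w³ (j(w) = (-20*w)*w² = -20*w³)
X(z, x) = 1/(2*z)
1/((b + X(d(-7, 1), G)) + j(-37)) = 1/((1619 + (½)/(-7)) - 20*(-37)³) = 1/((1619 + (½)*(-⅐)) - 20*(-50653)) = 1/((1619 - 1/14) + 1013060) = 1/(22665/14 + 1013060) = 1/(14205505/14) = 14/14205505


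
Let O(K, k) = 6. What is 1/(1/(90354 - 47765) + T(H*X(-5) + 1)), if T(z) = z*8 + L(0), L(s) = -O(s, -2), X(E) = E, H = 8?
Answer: -42589/13543301 ≈ -0.0031447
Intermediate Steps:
L(s) = -6 (L(s) = -1*6 = -6)
T(z) = -6 + 8*z (T(z) = z*8 - 6 = 8*z - 6 = -6 + 8*z)
1/(1/(90354 - 47765) + T(H*X(-5) + 1)) = 1/(1/(90354 - 47765) + (-6 + 8*(8*(-5) + 1))) = 1/(1/42589 + (-6 + 8*(-40 + 1))) = 1/(1/42589 + (-6 + 8*(-39))) = 1/(1/42589 + (-6 - 312)) = 1/(1/42589 - 318) = 1/(-13543301/42589) = -42589/13543301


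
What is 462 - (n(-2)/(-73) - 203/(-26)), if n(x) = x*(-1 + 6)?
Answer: 861797/1898 ≈ 454.06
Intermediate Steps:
n(x) = 5*x (n(x) = x*5 = 5*x)
462 - (n(-2)/(-73) - 203/(-26)) = 462 - ((5*(-2))/(-73) - 203/(-26)) = 462 - (-10*(-1/73) - 203*(-1/26)) = 462 - (10/73 + 203/26) = 462 - 1*15079/1898 = 462 - 15079/1898 = 861797/1898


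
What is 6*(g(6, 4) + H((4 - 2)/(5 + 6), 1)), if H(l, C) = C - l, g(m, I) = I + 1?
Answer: 384/11 ≈ 34.909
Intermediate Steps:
g(m, I) = 1 + I
6*(g(6, 4) + H((4 - 2)/(5 + 6), 1)) = 6*((1 + 4) + (1 - (4 - 2)/(5 + 6))) = 6*(5 + (1 - 2/11)) = 6*(5 + 9/11) = 6*(64/11) = 384/11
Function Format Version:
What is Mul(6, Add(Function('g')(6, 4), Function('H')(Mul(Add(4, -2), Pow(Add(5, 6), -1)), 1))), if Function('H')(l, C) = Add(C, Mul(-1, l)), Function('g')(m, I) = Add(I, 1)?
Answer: Rational(384, 11) ≈ 34.909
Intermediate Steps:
Function('g')(m, I) = Add(1, I)
Mul(6, Add(Function('g')(6, 4), Function('H')(Mul(Add(4, -2), Pow(Add(5, 6), -1)), 1))) = Mul(6, Add(Add(1, 4), Add(1, Mul(-1, Mul(Add(4, -2), Pow(Add(5, 6), -1)))))) = Mul(6, Add(5, Add(1, Mul(-1, Mul(2, Pow(11, -1)))))) = Mul(6, Add(5, Add(1, Mul(-1, Mul(2, Rational(1, 11)))))) = Mul(6, Add(5, Add(1, Mul(-1, Rational(2, 11))))) = Mul(6, Add(5, Add(1, Rational(-2, 11)))) = Mul(6, Add(5, Rational(9, 11))) = Mul(6, Rational(64, 11)) = Rational(384, 11)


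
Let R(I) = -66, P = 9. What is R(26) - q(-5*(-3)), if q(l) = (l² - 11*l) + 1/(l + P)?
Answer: -3025/24 ≈ -126.04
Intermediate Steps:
q(l) = l² + 1/(9 + l) - 11*l (q(l) = (l² - 11*l) + 1/(l + 9) = (l² - 11*l) + 1/(9 + l) = l² + 1/(9 + l) - 11*l)
R(26) - q(-5*(-3)) = -66 - (1 + (-5*(-3))³ - (-495)*(-3) - 2*(-5*(-3))²)/(9 - 5*(-3)) = -66 - (1 + 15³ - 99*15 - 2*15²)/(9 + 15) = -66 - (1 + 3375 - 1485 - 2*225)/24 = -66 - (1 + 3375 - 1485 - 450)/24 = -66 - 1441/24 = -3025/24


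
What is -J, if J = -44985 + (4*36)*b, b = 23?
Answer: 41673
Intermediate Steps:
J = -41673 (J = -44985 + (4*36)*23 = -44985 + 144*23 = -44985 + 3312 = -41673)
-J = -1*(-41673) = 41673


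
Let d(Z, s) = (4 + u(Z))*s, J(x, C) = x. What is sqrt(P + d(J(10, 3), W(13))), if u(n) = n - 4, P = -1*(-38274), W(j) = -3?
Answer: 2*sqrt(9561) ≈ 195.56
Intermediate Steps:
P = 38274
u(n) = -4 + n
d(Z, s) = Z*s (d(Z, s) = (4 + (-4 + Z))*s = Z*s)
sqrt(P + d(J(10, 3), W(13))) = sqrt(38274 + 10*(-3)) = sqrt(38274 - 30) = sqrt(38244) = 2*sqrt(9561)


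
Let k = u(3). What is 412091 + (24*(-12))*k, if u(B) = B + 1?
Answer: 410939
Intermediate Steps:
u(B) = 1 + B
k = 4 (k = 1 + 3 = 4)
412091 + (24*(-12))*k = 412091 + (24*(-12))*4 = 412091 - 288*4 = 412091 - 1152 = 410939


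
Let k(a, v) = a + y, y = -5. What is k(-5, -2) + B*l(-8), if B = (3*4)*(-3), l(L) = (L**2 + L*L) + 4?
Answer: -4762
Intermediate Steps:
l(L) = 4 + 2*L**2 (l(L) = (L**2 + L**2) + 4 = 2*L**2 + 4 = 4 + 2*L**2)
B = -36 (B = 12*(-3) = -36)
k(a, v) = -5 + a (k(a, v) = a - 5 = -5 + a)
k(-5, -2) + B*l(-8) = (-5 - 5) - 36*(4 + 2*(-8)**2) = -10 - 36*(4 + 2*64) = -10 - 36*(4 + 128) = -10 - 36*132 = -10 - 4752 = -4762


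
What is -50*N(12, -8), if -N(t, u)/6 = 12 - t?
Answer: 0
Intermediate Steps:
N(t, u) = -72 + 6*t (N(t, u) = -6*(12 - t) = -72 + 6*t)
-50*N(12, -8) = -50*(-72 + 6*12) = -50*(-72 + 72) = -50*0 = 0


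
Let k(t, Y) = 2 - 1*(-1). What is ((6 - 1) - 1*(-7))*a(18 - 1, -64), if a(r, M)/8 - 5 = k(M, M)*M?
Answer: -17952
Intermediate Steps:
k(t, Y) = 3 (k(t, Y) = 2 + 1 = 3)
a(r, M) = 40 + 24*M (a(r, M) = 40 + 8*(3*M) = 40 + 24*M)
((6 - 1) - 1*(-7))*a(18 - 1, -64) = ((6 - 1) - 1*(-7))*(40 + 24*(-64)) = (5 + 7)*(40 - 1536) = 12*(-1496) = -17952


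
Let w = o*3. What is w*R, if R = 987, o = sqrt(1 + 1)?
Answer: 2961*sqrt(2) ≈ 4187.5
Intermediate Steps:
o = sqrt(2) ≈ 1.4142
w = 3*sqrt(2) (w = sqrt(2)*3 = 3*sqrt(2) ≈ 4.2426)
w*R = (3*sqrt(2))*987 = 2961*sqrt(2)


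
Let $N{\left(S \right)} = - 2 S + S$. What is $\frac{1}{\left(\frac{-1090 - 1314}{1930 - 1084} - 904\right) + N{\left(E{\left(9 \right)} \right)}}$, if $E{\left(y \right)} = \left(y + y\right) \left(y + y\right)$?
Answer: $- \frac{423}{520646} \approx -0.00081245$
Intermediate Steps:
$E{\left(y \right)} = 4 y^{2}$ ($E{\left(y \right)} = 2 y 2 y = 4 y^{2}$)
$N{\left(S \right)} = - S$
$\frac{1}{\left(\frac{-1090 - 1314}{1930 - 1084} - 904\right) + N{\left(E{\left(9 \right)} \right)}} = \frac{1}{\left(\frac{-1090 - 1314}{1930 - 1084} - 904\right) - 4 \cdot 9^{2}} = \frac{1}{\left(- \frac{2404}{846} - 904\right) - 4 \cdot 81} = \frac{1}{\left(\left(-2404\right) \frac{1}{846} - 904\right) - 324} = \frac{1}{\left(- \frac{1202}{423} - 904\right) - 324} = \frac{1}{- \frac{383594}{423} - 324} = \frac{1}{- \frac{520646}{423}} = - \frac{423}{520646}$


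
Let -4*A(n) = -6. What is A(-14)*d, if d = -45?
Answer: -135/2 ≈ -67.500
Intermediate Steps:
A(n) = 3/2 (A(n) = -¼*(-6) = 3/2)
A(-14)*d = (3/2)*(-45) = -135/2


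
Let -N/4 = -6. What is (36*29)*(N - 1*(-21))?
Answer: 46980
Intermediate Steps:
N = 24 (N = -4*(-6) = 24)
(36*29)*(N - 1*(-21)) = (36*29)*(24 - 1*(-21)) = 1044*(24 + 21) = 1044*45 = 46980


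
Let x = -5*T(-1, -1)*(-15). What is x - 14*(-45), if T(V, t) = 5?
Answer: 1005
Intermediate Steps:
x = 375 (x = -5*5*(-15) = -25*(-15) = 375)
x - 14*(-45) = 375 - 14*(-45) = 375 + 630 = 1005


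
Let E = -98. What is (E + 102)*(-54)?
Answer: -216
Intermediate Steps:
(E + 102)*(-54) = (-98 + 102)*(-54) = 4*(-54) = -216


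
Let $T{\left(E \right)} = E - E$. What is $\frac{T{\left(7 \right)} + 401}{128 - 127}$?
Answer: $401$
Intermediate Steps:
$T{\left(E \right)} = 0$
$\frac{T{\left(7 \right)} + 401}{128 - 127} = \frac{0 + 401}{128 - 127} = \frac{401}{1} = 401 \cdot 1 = 401$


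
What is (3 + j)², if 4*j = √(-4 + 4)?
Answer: 9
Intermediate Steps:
j = 0 (j = √(-4 + 4)/4 = √0/4 = (¼)*0 = 0)
(3 + j)² = (3 + 0)² = 3² = 9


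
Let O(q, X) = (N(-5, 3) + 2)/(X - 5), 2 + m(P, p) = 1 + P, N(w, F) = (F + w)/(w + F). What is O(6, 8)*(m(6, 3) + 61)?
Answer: 66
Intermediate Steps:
N(w, F) = 1 (N(w, F) = (F + w)/(F + w) = 1)
m(P, p) = -1 + P (m(P, p) = -2 + (1 + P) = -1 + P)
O(q, X) = 3/(-5 + X) (O(q, X) = (1 + 2)/(X - 5) = 3/(-5 + X))
O(6, 8)*(m(6, 3) + 61) = (3/(-5 + 8))*((-1 + 6) + 61) = (3/3)*(5 + 61) = (3*(⅓))*66 = 1*66 = 66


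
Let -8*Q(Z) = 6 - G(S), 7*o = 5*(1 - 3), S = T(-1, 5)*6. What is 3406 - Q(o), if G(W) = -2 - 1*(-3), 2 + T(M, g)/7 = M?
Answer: 27253/8 ≈ 3406.6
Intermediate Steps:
T(M, g) = -14 + 7*M
S = -126 (S = (-14 + 7*(-1))*6 = (-14 - 7)*6 = -21*6 = -126)
G(W) = 1 (G(W) = -2 + 3 = 1)
o = -10/7 (o = (5*(1 - 3))/7 = (5*(-2))/7 = (⅐)*(-10) = -10/7 ≈ -1.4286)
Q(Z) = -5/8 (Q(Z) = -(6 - 1*1)/8 = -(6 - 1)/8 = -⅛*5 = -5/8)
3406 - Q(o) = 3406 - 1*(-5/8) = 3406 + 5/8 = 27253/8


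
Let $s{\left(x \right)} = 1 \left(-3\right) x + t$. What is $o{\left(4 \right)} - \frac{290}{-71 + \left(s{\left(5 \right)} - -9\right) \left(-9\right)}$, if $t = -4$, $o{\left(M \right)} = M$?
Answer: $- \frac{214}{19} \approx -11.263$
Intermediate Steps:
$s{\left(x \right)} = -4 - 3 x$ ($s{\left(x \right)} = 1 \left(-3\right) x - 4 = - 3 x - 4 = -4 - 3 x$)
$o{\left(4 \right)} - \frac{290}{-71 + \left(s{\left(5 \right)} - -9\right) \left(-9\right)} = 4 - \frac{290}{-71 + \left(\left(-4 - 15\right) - -9\right) \left(-9\right)} = 4 - \frac{290}{-71 + \left(\left(-4 - 15\right) + 9\right) \left(-9\right)} = 4 - \frac{290}{-71 + \left(-19 + 9\right) \left(-9\right)} = 4 - \frac{290}{-71 - -90} = 4 - \frac{290}{-71 + 90} = 4 - \frac{290}{19} = - \frac{214}{19}$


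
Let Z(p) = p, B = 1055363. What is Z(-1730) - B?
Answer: -1057093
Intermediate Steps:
Z(-1730) - B = -1730 - 1*1055363 = -1730 - 1055363 = -1057093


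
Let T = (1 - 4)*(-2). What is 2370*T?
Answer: 14220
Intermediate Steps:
T = 6 (T = -3*(-2) = 6)
2370*T = 2370*6 = 14220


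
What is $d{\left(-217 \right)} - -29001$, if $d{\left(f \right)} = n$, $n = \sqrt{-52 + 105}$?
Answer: $29001 + \sqrt{53} \approx 29008.0$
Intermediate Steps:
$n = \sqrt{53} \approx 7.2801$
$d{\left(f \right)} = \sqrt{53}$
$d{\left(-217 \right)} - -29001 = \sqrt{53} - -29001 = \sqrt{53} + 29001 = 29001 + \sqrt{53}$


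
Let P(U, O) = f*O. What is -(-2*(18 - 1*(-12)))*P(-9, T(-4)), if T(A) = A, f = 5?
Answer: -1200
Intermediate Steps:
P(U, O) = 5*O
-(-2*(18 - 1*(-12)))*P(-9, T(-4)) = -(-2*(18 - 1*(-12)))*5*(-4) = -(-2*(18 + 12))*(-20) = -(-2*30)*(-20) = -(-60)*(-20) = -1*1200 = -1200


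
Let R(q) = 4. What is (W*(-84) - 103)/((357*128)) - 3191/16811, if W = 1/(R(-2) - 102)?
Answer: -1032731417/5377368192 ≈ -0.19205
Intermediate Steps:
W = -1/98 (W = 1/(4 - 102) = 1/(-98) = -1/98 ≈ -0.010204)
(W*(-84) - 103)/((357*128)) - 3191/16811 = (-1/98*(-84) - 103)/((357*128)) - 3191/16811 = (6/7 - 103)/45696 - 3191*1/16811 = -715/7*1/45696 - 3191/16811 = -715/319872 - 3191/16811 = -1032731417/5377368192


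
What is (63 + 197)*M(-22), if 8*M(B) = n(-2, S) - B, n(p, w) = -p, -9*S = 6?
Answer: 780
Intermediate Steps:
S = -2/3 (S = -1/9*6 = -2/3 ≈ -0.66667)
M(B) = 1/4 - B/8 (M(B) = (-1*(-2) - B)/8 = (2 - B)/8 = 1/4 - B/8)
(63 + 197)*M(-22) = (63 + 197)*(1/4 - 1/8*(-22)) = 260*(1/4 + 11/4) = 260*3 = 780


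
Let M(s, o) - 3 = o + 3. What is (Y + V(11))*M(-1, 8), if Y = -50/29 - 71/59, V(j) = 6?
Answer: 73598/1711 ≈ 43.015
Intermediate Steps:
Y = -5009/1711 (Y = -50*1/29 - 71*1/59 = -50/29 - 71/59 = -5009/1711 ≈ -2.9275)
M(s, o) = 6 + o (M(s, o) = 3 + (o + 3) = 3 + (3 + o) = 6 + o)
(Y + V(11))*M(-1, 8) = (-5009/1711 + 6)*(6 + 8) = (5257/1711)*14 = 73598/1711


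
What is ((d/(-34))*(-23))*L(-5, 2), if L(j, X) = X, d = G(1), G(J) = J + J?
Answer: 46/17 ≈ 2.7059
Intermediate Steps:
G(J) = 2*J
d = 2 (d = 2*1 = 2)
((d/(-34))*(-23))*L(-5, 2) = ((2/(-34))*(-23))*2 = ((2*(-1/34))*(-23))*2 = -1/17*(-23)*2 = (23/17)*2 = 46/17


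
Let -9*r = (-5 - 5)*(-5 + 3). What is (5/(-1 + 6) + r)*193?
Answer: -2123/9 ≈ -235.89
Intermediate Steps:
r = -20/9 (r = -(-5 - 5)*(-5 + 3)/9 = -(-10)*(-2)/9 = -1/9*20 = -20/9 ≈ -2.2222)
(5/(-1 + 6) + r)*193 = (5/(-1 + 6) - 20/9)*193 = (5/5 - 20/9)*193 = ((1/5)*5 - 20/9)*193 = (1 - 20/9)*193 = -11/9*193 = -2123/9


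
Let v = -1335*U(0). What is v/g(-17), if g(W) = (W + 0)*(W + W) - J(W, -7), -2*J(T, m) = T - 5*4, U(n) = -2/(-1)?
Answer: -1780/373 ≈ -4.7721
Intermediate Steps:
U(n) = 2 (U(n) = -2*(-1) = 2)
v = -2670 (v = -1335*2 = -2670)
J(T, m) = 10 - T/2 (J(T, m) = -(T - 5*4)/2 = -(T - 20)/2 = -(-20 + T)/2 = 10 - T/2)
g(W) = -10 + W/2 + 2*W² (g(W) = (W + 0)*(W + W) - (10 - W/2) = W*(2*W) + (-10 + W/2) = 2*W² + (-10 + W/2) = -10 + W/2 + 2*W²)
v/g(-17) = -2670/(-10 + (½)*(-17) + 2*(-17)²) = -2670/(-10 - 17/2 + 2*289) = -2670/(-10 - 17/2 + 578) = -2670/1119/2 = -2670*2/1119 = -1780/373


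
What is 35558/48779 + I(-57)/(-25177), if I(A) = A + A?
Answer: 900804572/1228108883 ≈ 0.73349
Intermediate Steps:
I(A) = 2*A
35558/48779 + I(-57)/(-25177) = 35558/48779 + (2*(-57))/(-25177) = 35558*(1/48779) - 114*(-1/25177) = 35558/48779 + 114/25177 = 900804572/1228108883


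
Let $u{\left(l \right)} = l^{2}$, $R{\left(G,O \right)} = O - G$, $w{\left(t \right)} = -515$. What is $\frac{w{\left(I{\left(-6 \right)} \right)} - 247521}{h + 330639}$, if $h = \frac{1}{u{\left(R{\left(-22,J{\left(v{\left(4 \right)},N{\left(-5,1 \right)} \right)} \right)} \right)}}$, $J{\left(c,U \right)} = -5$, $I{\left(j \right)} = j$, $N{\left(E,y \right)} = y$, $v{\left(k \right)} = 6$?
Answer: $- \frac{17920601}{23888668} \approx -0.75017$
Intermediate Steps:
$h = \frac{1}{289}$ ($h = \frac{1}{\left(-5 - -22\right)^{2}} = \frac{1}{\left(-5 + 22\right)^{2}} = \frac{1}{17^{2}} = \frac{1}{289} \approx 0.0034602$)
$\frac{w{\left(I{\left(-6 \right)} \right)} - 247521}{h + 330639} = \frac{-515 - 247521}{\frac{1}{289} + 330639} = - \frac{248036}{\frac{95554672}{289}} = \left(-248036\right) \frac{289}{95554672} = - \frac{17920601}{23888668}$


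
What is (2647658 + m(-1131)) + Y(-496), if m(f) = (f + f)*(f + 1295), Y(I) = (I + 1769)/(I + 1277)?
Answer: 1778096163/781 ≈ 2.2767e+6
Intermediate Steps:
Y(I) = (1769 + I)/(1277 + I)
m(f) = 2*f*(1295 + f) (m(f) = (2*f)*(1295 + f) = 2*f*(1295 + f))
(2647658 + m(-1131)) + Y(-496) = (2647658 + 2*(-1131)*(1295 - 1131)) + (1769 - 496)/(1277 - 496) = (2647658 + 2*(-1131)*164) + 1273/781 = (2647658 - 370968) + (1/781)*1273 = 2276690 + 1273/781 = 1778096163/781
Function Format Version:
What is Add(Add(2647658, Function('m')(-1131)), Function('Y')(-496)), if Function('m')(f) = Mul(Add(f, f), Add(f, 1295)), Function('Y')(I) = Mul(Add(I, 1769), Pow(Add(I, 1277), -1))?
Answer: Rational(1778096163, 781) ≈ 2.2767e+6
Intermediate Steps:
Function('Y')(I) = Mul(Pow(Add(1277, I), -1), Add(1769, I)) (Function('Y')(I) = Mul(Add(1769, I), Pow(Add(1277, I), -1)) = Mul(Pow(Add(1277, I), -1), Add(1769, I)))
Function('m')(f) = Mul(2, f, Add(1295, f)) (Function('m')(f) = Mul(Mul(2, f), Add(1295, f)) = Mul(2, f, Add(1295, f)))
Add(Add(2647658, Function('m')(-1131)), Function('Y')(-496)) = Add(Add(2647658, Mul(2, -1131, Add(1295, -1131))), Mul(Pow(Add(1277, -496), -1), Add(1769, -496))) = Add(Add(2647658, Mul(2, -1131, 164)), Mul(Pow(781, -1), 1273)) = Add(Add(2647658, -370968), Mul(Rational(1, 781), 1273)) = Add(2276690, Rational(1273, 781)) = Rational(1778096163, 781)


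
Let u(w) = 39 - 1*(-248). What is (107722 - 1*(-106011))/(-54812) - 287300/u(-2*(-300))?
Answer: -15808828971/15731044 ≈ -1004.9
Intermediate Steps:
u(w) = 287 (u(w) = 39 + 248 = 287)
(107722 - 1*(-106011))/(-54812) - 287300/u(-2*(-300)) = (107722 - 1*(-106011))/(-54812) - 287300/287 = (107722 + 106011)*(-1/54812) - 287300*1/287 = 213733*(-1/54812) - 287300/287 = -213733/54812 - 287300/287 = -15808828971/15731044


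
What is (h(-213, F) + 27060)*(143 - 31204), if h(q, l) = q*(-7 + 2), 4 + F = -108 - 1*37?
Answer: -873590625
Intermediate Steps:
F = -149 (F = -4 + (-108 - 1*37) = -4 + (-108 - 37) = -4 - 145 = -149)
h(q, l) = -5*q (h(q, l) = q*(-5) = -5*q)
(h(-213, F) + 27060)*(143 - 31204) = (-5*(-213) + 27060)*(143 - 31204) = (1065 + 27060)*(-31061) = 28125*(-31061) = -873590625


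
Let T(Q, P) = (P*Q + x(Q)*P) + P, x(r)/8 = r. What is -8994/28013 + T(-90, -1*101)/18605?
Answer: 2121580847/521181865 ≈ 4.0707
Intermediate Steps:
x(r) = 8*r
T(Q, P) = P + 9*P*Q (T(Q, P) = (P*Q + (8*Q)*P) + P = (P*Q + 8*P*Q) + P = 9*P*Q + P = P + 9*P*Q)
-8994/28013 + T(-90, -1*101)/18605 = -8994/28013 + ((-1*101)*(1 + 9*(-90)))/18605 = -8994*1/28013 - 101*(1 - 810)*(1/18605) = -8994/28013 - 101*(-809)*(1/18605) = -8994/28013 + 81709*(1/18605) = -8994/28013 + 81709/18605 = 2121580847/521181865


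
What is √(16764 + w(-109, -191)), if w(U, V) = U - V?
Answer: √16846 ≈ 129.79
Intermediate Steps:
√(16764 + w(-109, -191)) = √(16764 + (-109 - 1*(-191))) = √(16764 + (-109 + 191)) = √(16764 + 82) = √16846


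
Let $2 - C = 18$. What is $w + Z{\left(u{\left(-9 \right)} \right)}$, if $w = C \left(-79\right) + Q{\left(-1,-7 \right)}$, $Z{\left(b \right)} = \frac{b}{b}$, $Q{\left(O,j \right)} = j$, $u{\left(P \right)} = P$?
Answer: $1258$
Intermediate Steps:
$C = -16$ ($C = 2 - 18 = -16$)
$Z{\left(b \right)} = 1$
$w = 1257$ ($w = \left(-16\right) \left(-79\right) - 7 = 1264 - 7 = 1257$)
$w + Z{\left(u{\left(-9 \right)} \right)} = 1257 + 1 = 1258$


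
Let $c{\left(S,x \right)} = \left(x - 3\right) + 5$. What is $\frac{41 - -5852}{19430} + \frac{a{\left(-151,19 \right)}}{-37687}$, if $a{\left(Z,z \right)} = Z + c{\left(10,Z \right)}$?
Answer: $\frac{227918491}{732258410} \approx 0.31125$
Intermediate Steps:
$c{\left(S,x \right)} = 2 + x$ ($c{\left(S,x \right)} = \left(-3 + x\right) + 5 = 2 + x$)
$a{\left(Z,z \right)} = 2 + 2 Z$ ($a{\left(Z,z \right)} = Z + \left(2 + Z\right) = 2 + 2 Z$)
$\frac{41 - -5852}{19430} + \frac{a{\left(-151,19 \right)}}{-37687} = \frac{41 - -5852}{19430} + \frac{2 + 2 \left(-151\right)}{-37687} = \left(41 + 5852\right) \frac{1}{19430} + \left(2 - 302\right) \left(- \frac{1}{37687}\right) = 5893 \cdot \frac{1}{19430} - - \frac{300}{37687} = \frac{5893}{19430} + \frac{300}{37687} = \frac{227918491}{732258410}$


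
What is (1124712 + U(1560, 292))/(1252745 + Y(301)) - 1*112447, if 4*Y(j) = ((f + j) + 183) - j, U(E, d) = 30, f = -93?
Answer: -281737644661/2505535 ≈ -1.1245e+5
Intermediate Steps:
Y(j) = 45/2 (Y(j) = (((-93 + j) + 183) - j)/4 = ((90 + j) - j)/4 = (¼)*90 = 45/2)
(1124712 + U(1560, 292))/(1252745 + Y(301)) - 1*112447 = (1124712 + 30)/(1252745 + 45/2) - 1*112447 = 1124742/(2505535/2) - 112447 = 1124742*(2/2505535) - 112447 = 2249484/2505535 - 112447 = -281737644661/2505535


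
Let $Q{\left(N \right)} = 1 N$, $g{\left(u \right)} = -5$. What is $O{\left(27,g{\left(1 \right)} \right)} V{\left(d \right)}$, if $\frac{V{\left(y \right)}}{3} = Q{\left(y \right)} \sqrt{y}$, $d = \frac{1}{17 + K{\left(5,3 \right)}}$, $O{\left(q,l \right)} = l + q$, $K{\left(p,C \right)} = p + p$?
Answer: $\frac{22 \sqrt{3}}{81} \approx 0.47043$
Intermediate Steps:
$K{\left(p,C \right)} = 2 p$
$Q{\left(N \right)} = N$
$d = \frac{1}{27}$ ($d = \frac{1}{17 + 2 \cdot 5} = \frac{1}{17 + 10} = \frac{1}{27} \approx 0.037037$)
$V{\left(y \right)} = 3 y^{\frac{3}{2}}$ ($V{\left(y \right)} = 3 y \sqrt{y} = 3 y^{\frac{3}{2}}$)
$O{\left(27,g{\left(1 \right)} \right)} V{\left(d \right)} = \left(-5 + 27\right) \frac{3}{81 \sqrt{3}} = 22 \cdot 3 \frac{\sqrt{3}}{243} = 22 \frac{\sqrt{3}}{81} = \frac{22 \sqrt{3}}{81}$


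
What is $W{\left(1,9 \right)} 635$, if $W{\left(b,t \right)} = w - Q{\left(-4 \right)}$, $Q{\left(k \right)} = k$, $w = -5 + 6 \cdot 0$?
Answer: $-635$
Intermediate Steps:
$w = -5$ ($w = -5 + 0 = -5$)
$W{\left(b,t \right)} = -1$ ($W{\left(b,t \right)} = -5 - -4 = -5 + 4 = -1$)
$W{\left(1,9 \right)} 635 = \left(-1\right) 635 = -635$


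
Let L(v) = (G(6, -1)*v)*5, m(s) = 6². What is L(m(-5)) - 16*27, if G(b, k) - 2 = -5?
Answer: -972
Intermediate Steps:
m(s) = 36
G(b, k) = -3 (G(b, k) = 2 - 5 = -3)
L(v) = -15*v (L(v) = -3*v*5 = -15*v)
L(m(-5)) - 16*27 = -15*36 - 16*27 = -540 - 432 = -972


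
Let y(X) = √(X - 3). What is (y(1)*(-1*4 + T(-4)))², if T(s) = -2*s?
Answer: -32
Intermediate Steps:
y(X) = √(-3 + X)
(y(1)*(-1*4 + T(-4)))² = (√(-3 + 1)*(-1*4 - 2*(-4)))² = (√(-2)*(-4 + 8))² = ((I*√2)*4)² = (4*I*√2)² = -32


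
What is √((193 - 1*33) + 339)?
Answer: √499 ≈ 22.338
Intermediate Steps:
√((193 - 1*33) + 339) = √((193 - 33) + 339) = √(160 + 339) = √499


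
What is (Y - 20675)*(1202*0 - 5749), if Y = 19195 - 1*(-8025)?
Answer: -37627205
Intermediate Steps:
Y = 27220 (Y = 19195 + 8025 = 27220)
(Y - 20675)*(1202*0 - 5749) = (27220 - 20675)*(1202*0 - 5749) = 6545*(0 - 5749) = 6545*(-5749) = -37627205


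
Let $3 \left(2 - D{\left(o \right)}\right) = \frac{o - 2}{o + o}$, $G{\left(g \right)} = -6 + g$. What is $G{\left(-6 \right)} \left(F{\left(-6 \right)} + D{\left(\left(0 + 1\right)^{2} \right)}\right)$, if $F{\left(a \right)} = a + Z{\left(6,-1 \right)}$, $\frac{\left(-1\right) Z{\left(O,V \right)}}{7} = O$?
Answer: $550$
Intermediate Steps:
$Z{\left(O,V \right)} = - 7 O$
$F{\left(a \right)} = -42 + a$ ($F{\left(a \right)} = a - 42 = -42 + a$)
$D{\left(o \right)} = 2 - \frac{-2 + o}{6 o}$ ($D{\left(o \right)} = 2 - \frac{\left(o - 2\right) \frac{1}{o + o}}{3} = 2 - \frac{\left(-2 + o\right) \frac{1}{2 o}}{3} = 2 - \frac{\frac{1}{2} \frac{1}{o} \left(-2 + o\right)}{3} = 2 - \frac{-2 + o}{6 o}$)
$G{\left(-6 \right)} \left(F{\left(-6 \right)} + D{\left(\left(0 + 1\right)^{2} \right)}\right) = \left(-6 - 6\right) \left(\left(-42 - 6\right) + \frac{2 + 11 \left(0 + 1\right)^{2}}{6 \left(0 + 1\right)^{2}}\right) = - 12 \left(-48 + \frac{2 + 11 \cdot 1^{2}}{6 \cdot 1^{2}}\right) = - 12 \left(-48 + \frac{2 + 11 \cdot 1}{6 \cdot 1}\right) = - 12 \left(-48 + \frac{1}{6} \cdot 1 \left(2 + 11\right)\right) = - 12 \left(-48 + \frac{1}{6} \cdot 1 \cdot 13\right) = - 12 \left(-48 + \frac{13}{6}\right) = \left(-12\right) \left(- \frac{275}{6}\right) = 550$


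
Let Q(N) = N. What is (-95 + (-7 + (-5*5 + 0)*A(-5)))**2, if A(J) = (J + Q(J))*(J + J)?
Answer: 6770404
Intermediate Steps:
A(J) = 4*J**2 (A(J) = (J + J)*(J + J) = (2*J)*(2*J) = 4*J**2)
(-95 + (-7 + (-5*5 + 0)*A(-5)))**2 = (-95 + (-7 + (-5*5 + 0)*(4*(-5)**2)))**2 = (-95 + (-7 + (-25 + 0)*(4*25)))**2 = (-95 + (-7 - 25*100))**2 = (-95 + (-7 - 2500))**2 = (-95 - 2507)**2 = (-2602)**2 = 6770404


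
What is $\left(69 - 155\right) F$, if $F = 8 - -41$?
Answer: $-4214$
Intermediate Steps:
$F = 49$ ($F = 8 + 41 = 49$)
$\left(69 - 155\right) F = \left(69 - 155\right) 49 = \left(-86\right) 49 = -4214$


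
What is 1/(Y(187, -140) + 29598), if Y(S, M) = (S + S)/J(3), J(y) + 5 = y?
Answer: 1/29411 ≈ 3.4001e-5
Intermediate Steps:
J(y) = -5 + y
Y(S, M) = -S (Y(S, M) = (S + S)/(-5 + 3) = (2*S)/(-2) = (2*S)*(-½) = -S)
1/(Y(187, -140) + 29598) = 1/(-1*187 + 29598) = 1/(-187 + 29598) = 1/29411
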